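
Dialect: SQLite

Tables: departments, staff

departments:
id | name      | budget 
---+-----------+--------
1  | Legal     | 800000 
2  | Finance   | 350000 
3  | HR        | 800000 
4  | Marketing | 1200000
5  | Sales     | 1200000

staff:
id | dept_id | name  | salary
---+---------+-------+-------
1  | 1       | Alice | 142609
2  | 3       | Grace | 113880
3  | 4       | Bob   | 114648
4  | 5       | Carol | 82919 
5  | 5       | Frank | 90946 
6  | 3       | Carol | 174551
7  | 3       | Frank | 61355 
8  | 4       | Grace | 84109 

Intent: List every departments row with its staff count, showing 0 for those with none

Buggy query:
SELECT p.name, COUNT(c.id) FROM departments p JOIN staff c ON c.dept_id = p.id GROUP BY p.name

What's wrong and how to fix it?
Bug: INNER JOIN drops departments rows that have no matching staff rows

Fix: Use LEFT JOIN so parents without children still appear (COUNT(c.id) gives 0)

Corrected query:
SELECT p.name, COUNT(c.id) FROM departments p LEFT JOIN staff c ON c.dept_id = p.id GROUP BY p.name

Result:
name      | COUNT(c.id)
----------+------------
Finance   | 0          
HR        | 3          
Legal     | 1          
Marketing | 2          
Sales     | 2          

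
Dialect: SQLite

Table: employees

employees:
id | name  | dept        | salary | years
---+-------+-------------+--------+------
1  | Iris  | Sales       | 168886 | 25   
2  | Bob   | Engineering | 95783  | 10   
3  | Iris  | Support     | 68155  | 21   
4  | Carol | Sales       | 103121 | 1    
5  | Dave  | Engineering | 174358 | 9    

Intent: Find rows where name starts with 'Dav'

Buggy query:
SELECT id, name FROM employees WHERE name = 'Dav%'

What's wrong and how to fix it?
Bug: '=' compares the literal string including the % character; pattern matching needs LIKE

Fix: Use LIKE for wildcard pattern matching

Corrected query:
SELECT id, name FROM employees WHERE name LIKE 'Dav%'

Result:
id | name
---+-----
5  | Dave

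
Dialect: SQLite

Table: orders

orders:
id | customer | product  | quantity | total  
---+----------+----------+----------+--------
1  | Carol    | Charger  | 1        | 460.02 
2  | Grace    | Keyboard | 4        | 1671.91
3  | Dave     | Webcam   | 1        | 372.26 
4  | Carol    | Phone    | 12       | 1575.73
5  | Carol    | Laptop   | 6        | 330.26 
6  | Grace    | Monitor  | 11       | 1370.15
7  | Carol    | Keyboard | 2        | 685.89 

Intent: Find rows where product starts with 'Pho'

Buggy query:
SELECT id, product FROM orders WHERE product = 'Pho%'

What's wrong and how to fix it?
Bug: Wildcards only work with LIKE; '=' treats '%' as a literal character

Fix: Replace '=' with LIKE so 'Pho%' is treated as a pattern

Corrected query:
SELECT id, product FROM orders WHERE product LIKE 'Pho%'

Result:
id | product
---+--------
4  | Phone  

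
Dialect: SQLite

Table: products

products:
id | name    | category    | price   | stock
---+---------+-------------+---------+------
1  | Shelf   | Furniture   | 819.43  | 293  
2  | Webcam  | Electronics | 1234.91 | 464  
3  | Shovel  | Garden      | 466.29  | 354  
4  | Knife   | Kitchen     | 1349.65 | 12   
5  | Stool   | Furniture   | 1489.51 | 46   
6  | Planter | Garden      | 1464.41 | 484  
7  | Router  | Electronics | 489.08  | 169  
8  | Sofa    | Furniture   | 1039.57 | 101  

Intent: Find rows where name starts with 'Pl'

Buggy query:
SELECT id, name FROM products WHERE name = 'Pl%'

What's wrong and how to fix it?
Bug: '=' compares the literal string including the % character; pattern matching needs LIKE

Fix: Use LIKE for wildcard pattern matching

Corrected query:
SELECT id, name FROM products WHERE name LIKE 'Pl%'

Result:
id | name   
---+--------
6  | Planter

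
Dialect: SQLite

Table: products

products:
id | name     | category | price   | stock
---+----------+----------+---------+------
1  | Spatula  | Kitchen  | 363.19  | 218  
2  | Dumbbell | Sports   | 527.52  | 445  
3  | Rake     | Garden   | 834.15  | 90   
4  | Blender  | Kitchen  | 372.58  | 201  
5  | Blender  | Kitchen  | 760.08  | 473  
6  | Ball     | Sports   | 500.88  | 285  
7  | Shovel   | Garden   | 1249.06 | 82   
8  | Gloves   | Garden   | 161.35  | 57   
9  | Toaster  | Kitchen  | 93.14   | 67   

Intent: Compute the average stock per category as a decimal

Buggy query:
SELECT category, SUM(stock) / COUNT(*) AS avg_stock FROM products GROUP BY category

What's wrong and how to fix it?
Bug: Both operands are integers, so '/' performs integer division and truncates

Fix: Multiply by 1.0 (or CAST to REAL) to force floating-point division

Corrected query:
SELECT category, SUM(stock) * 1.0 / COUNT(*) AS avg_stock FROM products GROUP BY category

Result:
category | avg_stock
---------+----------
Garden   | 76.333333
Kitchen  | 239.75   
Sports   | 365      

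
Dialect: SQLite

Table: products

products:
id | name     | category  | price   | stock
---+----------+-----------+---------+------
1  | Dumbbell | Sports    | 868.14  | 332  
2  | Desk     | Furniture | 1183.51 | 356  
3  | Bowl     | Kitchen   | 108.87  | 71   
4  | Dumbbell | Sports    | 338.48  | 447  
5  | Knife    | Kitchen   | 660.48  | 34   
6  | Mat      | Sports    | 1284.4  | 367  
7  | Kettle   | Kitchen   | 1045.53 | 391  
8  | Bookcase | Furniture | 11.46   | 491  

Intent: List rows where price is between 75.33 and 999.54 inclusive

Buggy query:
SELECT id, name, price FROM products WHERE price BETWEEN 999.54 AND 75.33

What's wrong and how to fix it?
Bug: The bounds are reversed; BETWEEN a AND b requires a <= b to match anything

Fix: Swap the bounds so the smaller value comes first

Corrected query:
SELECT id, name, price FROM products WHERE price BETWEEN 75.33 AND 999.54

Result:
id | name     | price 
---+----------+-------
1  | Dumbbell | 868.14
3  | Bowl     | 108.87
4  | Dumbbell | 338.48
5  | Knife    | 660.48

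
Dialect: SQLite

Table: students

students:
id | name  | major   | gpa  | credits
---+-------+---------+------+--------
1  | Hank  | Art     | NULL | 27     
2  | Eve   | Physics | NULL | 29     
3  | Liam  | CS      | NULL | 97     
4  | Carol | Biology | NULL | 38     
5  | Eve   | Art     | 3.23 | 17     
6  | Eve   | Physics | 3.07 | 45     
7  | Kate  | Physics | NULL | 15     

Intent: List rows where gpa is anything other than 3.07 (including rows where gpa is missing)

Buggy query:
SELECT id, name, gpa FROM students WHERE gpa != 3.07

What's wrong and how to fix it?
Bug: Inequality against NULL is unknown, not true; rows with NULL are dropped

Fix: Handle NULL separately with IS NULL alongside the inequality

Corrected query:
SELECT id, name, gpa FROM students WHERE gpa != 3.07 OR gpa IS NULL

Result:
id | name  | gpa 
---+-------+-----
1  | Hank  | NULL
2  | Eve   | NULL
3  | Liam  | NULL
4  | Carol | NULL
5  | Eve   | 3.23
7  | Kate  | NULL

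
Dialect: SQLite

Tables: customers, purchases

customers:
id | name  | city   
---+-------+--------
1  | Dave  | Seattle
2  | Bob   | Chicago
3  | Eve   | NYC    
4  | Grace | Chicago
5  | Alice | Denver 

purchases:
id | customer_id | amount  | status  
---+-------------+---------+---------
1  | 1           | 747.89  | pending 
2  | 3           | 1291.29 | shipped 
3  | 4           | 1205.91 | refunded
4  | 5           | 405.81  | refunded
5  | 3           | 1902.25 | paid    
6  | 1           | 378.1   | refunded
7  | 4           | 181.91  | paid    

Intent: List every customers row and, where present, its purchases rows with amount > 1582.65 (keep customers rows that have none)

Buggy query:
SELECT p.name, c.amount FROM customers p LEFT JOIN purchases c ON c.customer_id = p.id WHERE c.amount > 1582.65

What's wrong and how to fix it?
Bug: A WHERE condition on the right-hand table after LEFT JOIN drops unmatched parents

Fix: Put 'c.amount > 1582.65' in the JOIN's ON clause instead of WHERE

Corrected query:
SELECT p.name, c.amount FROM customers p LEFT JOIN purchases c ON c.customer_id = p.id AND c.amount > 1582.65

Result:
name  | amount 
------+--------
Dave  | NULL   
Bob   | NULL   
Eve   | 1902.25
Grace | NULL   
Alice | NULL   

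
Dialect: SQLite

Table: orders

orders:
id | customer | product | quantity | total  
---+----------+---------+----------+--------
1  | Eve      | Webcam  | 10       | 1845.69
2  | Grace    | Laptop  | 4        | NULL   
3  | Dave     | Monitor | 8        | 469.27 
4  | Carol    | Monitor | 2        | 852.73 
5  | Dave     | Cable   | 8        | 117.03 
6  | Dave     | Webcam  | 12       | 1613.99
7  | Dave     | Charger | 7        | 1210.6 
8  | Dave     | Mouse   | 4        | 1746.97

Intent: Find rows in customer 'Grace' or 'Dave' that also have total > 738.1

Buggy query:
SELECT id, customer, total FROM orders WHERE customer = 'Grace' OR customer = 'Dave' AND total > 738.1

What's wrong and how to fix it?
Bug: AND binds tighter than OR, so this parses as customer = 'Grace' OR (customer = 'Dave' AND total > 738.1)

Fix: Add parentheses around the OR so the AND applies to both alternatives

Corrected query:
SELECT id, customer, total FROM orders WHERE (customer = 'Grace' OR customer = 'Dave') AND total > 738.1

Result:
id | customer | total  
---+----------+--------
6  | Dave     | 1613.99
7  | Dave     | 1210.6 
8  | Dave     | 1746.97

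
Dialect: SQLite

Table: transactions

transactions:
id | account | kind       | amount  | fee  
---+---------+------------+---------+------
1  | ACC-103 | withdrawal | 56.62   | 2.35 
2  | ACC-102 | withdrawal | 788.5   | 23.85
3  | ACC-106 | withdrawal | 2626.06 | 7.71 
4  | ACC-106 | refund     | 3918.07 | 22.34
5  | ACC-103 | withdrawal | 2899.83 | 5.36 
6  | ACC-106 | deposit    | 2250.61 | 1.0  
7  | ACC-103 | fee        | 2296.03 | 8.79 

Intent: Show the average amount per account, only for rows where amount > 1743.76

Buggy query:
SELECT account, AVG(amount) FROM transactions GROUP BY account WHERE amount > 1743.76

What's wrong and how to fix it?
Bug: Row-level WHERE must come before GROUP BY in the clause order

Fix: Place WHERE between FROM and GROUP BY

Corrected query:
SELECT account, AVG(amount) FROM transactions WHERE amount > 1743.76 GROUP BY account

Result:
account | AVG(amount)
--------+------------
ACC-103 | 2597.93    
ACC-106 | 2931.58    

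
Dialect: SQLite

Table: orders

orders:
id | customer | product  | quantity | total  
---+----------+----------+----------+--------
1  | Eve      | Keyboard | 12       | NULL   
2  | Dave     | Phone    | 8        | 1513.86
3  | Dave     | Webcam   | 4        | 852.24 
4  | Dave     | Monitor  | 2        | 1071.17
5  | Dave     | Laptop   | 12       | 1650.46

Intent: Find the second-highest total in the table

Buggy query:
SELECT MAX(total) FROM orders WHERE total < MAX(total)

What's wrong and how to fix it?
Bug: MAX(total) on the right of the comparison is an aggregate-in-WHERE error

Fix: Put the inner MAX in a scalar subquery

Corrected query:
SELECT MAX(total) FROM orders WHERE total < (SELECT MAX(total) FROM orders)

Result:
MAX(total)
----------
1513.86   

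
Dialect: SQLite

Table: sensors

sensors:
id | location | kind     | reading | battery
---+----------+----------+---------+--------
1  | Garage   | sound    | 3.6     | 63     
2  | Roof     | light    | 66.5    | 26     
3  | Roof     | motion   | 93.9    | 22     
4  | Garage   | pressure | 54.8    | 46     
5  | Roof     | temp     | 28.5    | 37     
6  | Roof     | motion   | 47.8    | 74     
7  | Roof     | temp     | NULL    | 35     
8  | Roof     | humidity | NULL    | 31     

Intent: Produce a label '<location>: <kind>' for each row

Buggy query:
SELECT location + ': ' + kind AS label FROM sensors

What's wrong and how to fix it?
Bug: '+' is numeric addition; on text columns SQLite converts them to 0 instead of concatenating

Fix: Use the || operator for string concatenation

Corrected query:
SELECT location || ': ' || kind AS label FROM sensors

Result:
label           
----------------
Garage: sound   
Roof: light     
Roof: motion    
Garage: pressure
Roof: temp      
Roof: motion    
Roof: temp      
Roof: humidity  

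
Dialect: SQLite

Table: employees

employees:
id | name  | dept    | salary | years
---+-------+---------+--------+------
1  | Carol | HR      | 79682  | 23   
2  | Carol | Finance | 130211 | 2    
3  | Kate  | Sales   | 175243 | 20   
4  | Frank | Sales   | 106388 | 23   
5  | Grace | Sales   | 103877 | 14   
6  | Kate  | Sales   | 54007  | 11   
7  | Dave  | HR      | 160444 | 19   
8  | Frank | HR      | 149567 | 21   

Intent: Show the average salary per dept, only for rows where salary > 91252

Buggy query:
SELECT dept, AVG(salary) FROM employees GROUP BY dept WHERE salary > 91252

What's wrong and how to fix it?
Bug: Row-level WHERE must come before GROUP BY in the clause order

Fix: Move the WHERE clause before GROUP BY

Corrected query:
SELECT dept, AVG(salary) FROM employees WHERE salary > 91252 GROUP BY dept

Result:
dept    | AVG(salary)  
--------+--------------
Finance | 130211       
HR      | 155005.5     
Sales   | 128502.666667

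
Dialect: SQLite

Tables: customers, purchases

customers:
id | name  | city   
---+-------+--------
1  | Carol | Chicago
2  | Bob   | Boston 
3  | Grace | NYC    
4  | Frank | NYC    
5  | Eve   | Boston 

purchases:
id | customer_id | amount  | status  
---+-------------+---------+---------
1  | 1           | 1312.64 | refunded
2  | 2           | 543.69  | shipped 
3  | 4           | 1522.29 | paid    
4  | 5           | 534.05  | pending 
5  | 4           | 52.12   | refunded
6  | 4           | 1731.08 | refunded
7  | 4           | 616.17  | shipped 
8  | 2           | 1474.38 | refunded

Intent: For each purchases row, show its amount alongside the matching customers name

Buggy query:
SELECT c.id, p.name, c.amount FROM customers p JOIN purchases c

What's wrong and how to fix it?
Bug: JOIN with no ON clause produces a cartesian product; every purchases row pairs with every customers row

Fix: Add ON c.customer_id = p.id to the JOIN

Corrected query:
SELECT c.id, p.name, c.amount FROM customers p JOIN purchases c ON c.customer_id = p.id

Result:
id | name  | amount 
---+-------+--------
1  | Carol | 1312.64
2  | Bob   | 543.69 
3  | Frank | 1522.29
4  | Eve   | 534.05 
5  | Frank | 52.12  
6  | Frank | 1731.08
7  | Frank | 616.17 
8  | Bob   | 1474.38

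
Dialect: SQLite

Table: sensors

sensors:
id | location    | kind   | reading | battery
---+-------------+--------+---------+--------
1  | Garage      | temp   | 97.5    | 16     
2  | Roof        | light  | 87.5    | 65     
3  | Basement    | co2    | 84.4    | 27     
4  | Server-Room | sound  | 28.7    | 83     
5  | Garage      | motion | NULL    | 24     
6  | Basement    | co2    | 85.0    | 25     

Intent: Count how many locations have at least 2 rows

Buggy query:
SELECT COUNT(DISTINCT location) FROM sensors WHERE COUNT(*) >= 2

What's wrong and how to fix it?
Bug: WHERE filters individual rows, not groups, so a group-level COUNT is invalid there

Fix: Use a subquery that GROUPs and filters with HAVING, then count its rows

Corrected query:
SELECT COUNT(*) FROM (SELECT location FROM sensors GROUP BY location HAVING COUNT(*) >= 2)

Result:
COUNT(*)
--------
2       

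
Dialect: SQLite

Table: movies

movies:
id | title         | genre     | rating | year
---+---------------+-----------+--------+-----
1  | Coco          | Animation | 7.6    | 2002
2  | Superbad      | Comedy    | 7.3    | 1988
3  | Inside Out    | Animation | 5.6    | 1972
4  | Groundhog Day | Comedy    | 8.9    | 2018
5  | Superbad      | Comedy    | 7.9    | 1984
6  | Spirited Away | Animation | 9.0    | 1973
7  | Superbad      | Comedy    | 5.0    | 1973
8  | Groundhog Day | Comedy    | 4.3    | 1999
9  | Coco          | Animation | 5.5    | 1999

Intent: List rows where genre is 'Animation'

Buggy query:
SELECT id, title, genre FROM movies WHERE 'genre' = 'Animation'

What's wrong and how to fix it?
Bug: 'genre' in single quotes is a string literal, not the column; the comparison is literal-vs-literal and never true

Fix: Remove the quotes around the column name (or use double quotes for an identifier)

Corrected query:
SELECT id, title, genre FROM movies WHERE genre = 'Animation'

Result:
id | title         | genre    
---+---------------+----------
1  | Coco          | Animation
3  | Inside Out    | Animation
6  | Spirited Away | Animation
9  | Coco          | Animation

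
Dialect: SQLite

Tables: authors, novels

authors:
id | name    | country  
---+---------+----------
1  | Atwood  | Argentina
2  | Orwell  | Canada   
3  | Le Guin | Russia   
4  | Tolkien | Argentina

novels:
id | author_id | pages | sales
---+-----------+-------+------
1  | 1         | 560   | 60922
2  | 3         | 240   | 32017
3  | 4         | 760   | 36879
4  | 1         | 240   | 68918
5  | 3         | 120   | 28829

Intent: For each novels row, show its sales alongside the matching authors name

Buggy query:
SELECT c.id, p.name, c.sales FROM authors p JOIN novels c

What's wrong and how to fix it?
Bug: JOIN with no ON clause produces a cartesian product; every novels row pairs with every authors row

Fix: Specify the join condition linking the foreign key to the parent id

Corrected query:
SELECT c.id, p.name, c.sales FROM authors p JOIN novels c ON c.author_id = p.id

Result:
id | name    | sales
---+---------+------
1  | Atwood  | 60922
2  | Le Guin | 32017
3  | Tolkien | 36879
4  | Atwood  | 68918
5  | Le Guin | 28829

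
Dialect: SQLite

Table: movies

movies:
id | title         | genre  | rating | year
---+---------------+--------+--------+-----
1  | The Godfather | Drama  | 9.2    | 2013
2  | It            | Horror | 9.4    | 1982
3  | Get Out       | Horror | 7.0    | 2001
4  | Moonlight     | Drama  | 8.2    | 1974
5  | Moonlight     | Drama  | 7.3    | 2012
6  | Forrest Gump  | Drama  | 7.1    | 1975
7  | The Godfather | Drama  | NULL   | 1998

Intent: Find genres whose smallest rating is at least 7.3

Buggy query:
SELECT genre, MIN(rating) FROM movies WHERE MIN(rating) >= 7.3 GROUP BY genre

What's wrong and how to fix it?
Bug: Aggregates like MIN are computed per group after WHERE runs

Fix: Replace WHERE with HAVING after the GROUP BY

Corrected query:
SELECT genre, MIN(rating) FROM movies GROUP BY genre HAVING MIN(rating) >= 7.3

Result:
(no rows)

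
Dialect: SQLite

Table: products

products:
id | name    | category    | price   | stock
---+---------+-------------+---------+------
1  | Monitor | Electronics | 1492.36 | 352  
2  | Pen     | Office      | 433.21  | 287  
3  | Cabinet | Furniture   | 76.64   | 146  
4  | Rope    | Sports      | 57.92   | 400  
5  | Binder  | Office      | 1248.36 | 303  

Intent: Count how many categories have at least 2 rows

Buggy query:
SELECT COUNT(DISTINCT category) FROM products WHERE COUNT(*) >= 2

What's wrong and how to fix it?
Bug: COUNT(*) cannot appear in WHERE; the per-group count doesn't exist yet

Fix: Use a subquery that GROUPs and filters with HAVING, then count its rows

Corrected query:
SELECT COUNT(*) FROM (SELECT category FROM products GROUP BY category HAVING COUNT(*) >= 2)

Result:
COUNT(*)
--------
1       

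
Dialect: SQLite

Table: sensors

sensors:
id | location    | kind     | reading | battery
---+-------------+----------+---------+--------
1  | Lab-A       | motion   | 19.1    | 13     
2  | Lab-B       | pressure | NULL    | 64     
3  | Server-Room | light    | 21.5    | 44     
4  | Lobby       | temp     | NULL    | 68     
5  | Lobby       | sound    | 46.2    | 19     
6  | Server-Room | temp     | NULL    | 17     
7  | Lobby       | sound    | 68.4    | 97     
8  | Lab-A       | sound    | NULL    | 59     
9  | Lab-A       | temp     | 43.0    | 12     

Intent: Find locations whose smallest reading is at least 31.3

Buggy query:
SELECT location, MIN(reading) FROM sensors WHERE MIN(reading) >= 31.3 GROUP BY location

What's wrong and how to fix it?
Bug: Aggregates like MIN are computed per group after WHERE runs

Fix: Use HAVING for the per-group MIN condition

Corrected query:
SELECT location, MIN(reading) FROM sensors GROUP BY location HAVING MIN(reading) >= 31.3

Result:
location | MIN(reading)
---------+-------------
Lobby    | 46.2        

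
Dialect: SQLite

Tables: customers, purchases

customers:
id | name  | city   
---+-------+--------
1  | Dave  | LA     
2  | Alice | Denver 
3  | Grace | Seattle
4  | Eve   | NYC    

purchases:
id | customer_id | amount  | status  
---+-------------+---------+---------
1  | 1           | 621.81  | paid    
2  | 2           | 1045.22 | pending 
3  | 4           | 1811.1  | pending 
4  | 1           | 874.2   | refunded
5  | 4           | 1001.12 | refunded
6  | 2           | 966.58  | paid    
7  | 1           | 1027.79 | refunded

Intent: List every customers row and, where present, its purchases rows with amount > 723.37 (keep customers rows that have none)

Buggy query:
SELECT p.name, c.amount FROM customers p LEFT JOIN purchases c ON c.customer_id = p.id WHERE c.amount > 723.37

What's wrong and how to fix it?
Bug: Filtering c.amount in WHERE discards the NULL rows produced by LEFT JOIN, turning it into an inner join

Fix: Put 'c.amount > 723.37' in the JOIN's ON clause instead of WHERE

Corrected query:
SELECT p.name, c.amount FROM customers p LEFT JOIN purchases c ON c.customer_id = p.id AND c.amount > 723.37

Result:
name  | amount 
------+--------
Dave  | 874.2  
Dave  | 1027.79
Alice | 966.58 
Alice | 1045.22
Grace | NULL   
Eve   | 1001.12
Eve   | 1811.1 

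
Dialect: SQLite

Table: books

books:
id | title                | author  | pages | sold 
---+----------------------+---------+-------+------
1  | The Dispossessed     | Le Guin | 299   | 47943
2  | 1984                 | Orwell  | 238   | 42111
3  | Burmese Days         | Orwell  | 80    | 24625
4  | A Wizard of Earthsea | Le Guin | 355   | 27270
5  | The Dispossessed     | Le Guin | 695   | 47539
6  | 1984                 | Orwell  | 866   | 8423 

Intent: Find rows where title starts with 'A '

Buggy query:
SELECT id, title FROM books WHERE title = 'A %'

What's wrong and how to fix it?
Bug: '=' compares the literal string including the % character; pattern matching needs LIKE

Fix: Replace '=' with LIKE so 'A %' is treated as a pattern

Corrected query:
SELECT id, title FROM books WHERE title LIKE 'A %'

Result:
id | title               
---+---------------------
4  | A Wizard of Earthsea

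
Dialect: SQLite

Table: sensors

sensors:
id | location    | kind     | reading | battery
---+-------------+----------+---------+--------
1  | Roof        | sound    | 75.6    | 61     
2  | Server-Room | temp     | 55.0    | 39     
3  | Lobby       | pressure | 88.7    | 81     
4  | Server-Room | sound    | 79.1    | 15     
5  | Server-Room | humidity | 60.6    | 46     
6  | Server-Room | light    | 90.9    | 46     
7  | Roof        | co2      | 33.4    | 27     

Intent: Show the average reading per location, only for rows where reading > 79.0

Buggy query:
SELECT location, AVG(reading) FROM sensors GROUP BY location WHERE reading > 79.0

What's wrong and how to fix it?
Bug: WHERE cannot follow GROUP BY

Fix: Place WHERE between FROM and GROUP BY

Corrected query:
SELECT location, AVG(reading) FROM sensors WHERE reading > 79.0 GROUP BY location

Result:
location    | AVG(reading)
------------+-------------
Lobby       | 88.7        
Server-Room | 85          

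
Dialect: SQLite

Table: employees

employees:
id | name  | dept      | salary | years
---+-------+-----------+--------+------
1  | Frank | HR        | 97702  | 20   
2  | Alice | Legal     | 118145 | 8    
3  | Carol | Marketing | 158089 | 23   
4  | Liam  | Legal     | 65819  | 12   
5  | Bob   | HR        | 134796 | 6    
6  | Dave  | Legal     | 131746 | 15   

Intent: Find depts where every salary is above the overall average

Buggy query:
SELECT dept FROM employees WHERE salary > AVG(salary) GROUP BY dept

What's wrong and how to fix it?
Bug: AVG() is an aggregate; it can't sit directly in WHERE

Fix: Use a subquery for AVG and a HAVING MIN(...) filter so the condition holds for every row in the group

Corrected query:
SELECT dept FROM employees GROUP BY dept HAVING MIN(salary) > (SELECT AVG(salary) FROM employees)

Result:
dept     
---------
Marketing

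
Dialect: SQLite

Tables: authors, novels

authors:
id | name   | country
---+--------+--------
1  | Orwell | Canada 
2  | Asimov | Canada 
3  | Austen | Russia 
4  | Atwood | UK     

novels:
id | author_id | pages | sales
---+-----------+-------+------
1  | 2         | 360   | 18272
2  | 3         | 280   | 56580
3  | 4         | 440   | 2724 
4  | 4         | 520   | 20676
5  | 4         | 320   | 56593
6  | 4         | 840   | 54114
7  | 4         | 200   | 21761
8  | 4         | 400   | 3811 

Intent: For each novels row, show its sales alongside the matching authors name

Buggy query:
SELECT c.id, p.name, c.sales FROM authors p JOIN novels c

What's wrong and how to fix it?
Bug: JOIN with no ON clause produces a cartesian product; every novels row pairs with every authors row

Fix: Add ON c.author_id = p.id to the JOIN

Corrected query:
SELECT c.id, p.name, c.sales FROM authors p JOIN novels c ON c.author_id = p.id

Result:
id | name   | sales
---+--------+------
1  | Asimov | 18272
2  | Austen | 56580
3  | Atwood | 2724 
4  | Atwood | 20676
5  | Atwood | 56593
6  | Atwood | 54114
7  | Atwood | 21761
8  | Atwood | 3811 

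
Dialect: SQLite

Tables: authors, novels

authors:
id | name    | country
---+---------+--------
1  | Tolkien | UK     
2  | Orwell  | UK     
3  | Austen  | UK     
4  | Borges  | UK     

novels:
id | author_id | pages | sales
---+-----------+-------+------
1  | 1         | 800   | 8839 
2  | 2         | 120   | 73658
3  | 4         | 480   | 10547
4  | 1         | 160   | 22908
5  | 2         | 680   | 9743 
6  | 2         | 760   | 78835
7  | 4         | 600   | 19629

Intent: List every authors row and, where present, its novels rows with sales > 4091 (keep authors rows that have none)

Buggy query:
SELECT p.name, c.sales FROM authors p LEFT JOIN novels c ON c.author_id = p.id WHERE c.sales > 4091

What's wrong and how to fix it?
Bug: Filtering c.sales in WHERE discards the NULL rows produced by LEFT JOIN, turning it into an inner join

Fix: Move the right-table condition into the ON clause so unmatched parents are kept

Corrected query:
SELECT p.name, c.sales FROM authors p LEFT JOIN novels c ON c.author_id = p.id AND c.sales > 4091

Result:
name    | sales
--------+------
Tolkien | 8839 
Tolkien | 22908
Orwell  | 9743 
Orwell  | 73658
Orwell  | 78835
Austen  | NULL 
Borges  | 10547
Borges  | 19629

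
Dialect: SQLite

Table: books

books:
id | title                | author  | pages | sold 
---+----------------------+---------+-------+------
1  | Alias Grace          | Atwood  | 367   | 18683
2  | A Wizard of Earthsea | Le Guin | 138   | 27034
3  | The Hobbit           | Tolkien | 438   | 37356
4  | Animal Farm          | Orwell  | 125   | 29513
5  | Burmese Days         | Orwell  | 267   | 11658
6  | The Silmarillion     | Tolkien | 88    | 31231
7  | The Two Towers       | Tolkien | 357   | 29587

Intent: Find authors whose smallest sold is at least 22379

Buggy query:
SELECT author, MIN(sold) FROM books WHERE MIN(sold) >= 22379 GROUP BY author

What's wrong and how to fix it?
Bug: MIN() in WHERE is a misuse of aggregate

Fix: Replace WHERE with HAVING after the GROUP BY

Corrected query:
SELECT author, MIN(sold) FROM books GROUP BY author HAVING MIN(sold) >= 22379

Result:
author  | MIN(sold)
--------+----------
Le Guin | 27034    
Tolkien | 29587    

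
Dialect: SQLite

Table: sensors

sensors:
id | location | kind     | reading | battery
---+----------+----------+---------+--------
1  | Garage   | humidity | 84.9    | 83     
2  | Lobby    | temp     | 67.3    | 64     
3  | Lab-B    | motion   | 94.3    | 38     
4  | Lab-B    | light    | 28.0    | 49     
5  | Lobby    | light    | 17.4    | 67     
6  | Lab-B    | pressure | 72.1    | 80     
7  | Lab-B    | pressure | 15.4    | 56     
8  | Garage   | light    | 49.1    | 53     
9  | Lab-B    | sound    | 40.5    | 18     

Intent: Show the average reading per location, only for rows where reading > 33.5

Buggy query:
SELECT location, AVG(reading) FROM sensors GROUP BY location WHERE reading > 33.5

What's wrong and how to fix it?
Bug: Row-level WHERE must come before GROUP BY in the clause order

Fix: Place WHERE between FROM and GROUP BY

Corrected query:
SELECT location, AVG(reading) FROM sensors WHERE reading > 33.5 GROUP BY location

Result:
location | AVG(reading)
---------+-------------
Garage   | 67          
Lab-B    | 68.966667   
Lobby    | 67.3        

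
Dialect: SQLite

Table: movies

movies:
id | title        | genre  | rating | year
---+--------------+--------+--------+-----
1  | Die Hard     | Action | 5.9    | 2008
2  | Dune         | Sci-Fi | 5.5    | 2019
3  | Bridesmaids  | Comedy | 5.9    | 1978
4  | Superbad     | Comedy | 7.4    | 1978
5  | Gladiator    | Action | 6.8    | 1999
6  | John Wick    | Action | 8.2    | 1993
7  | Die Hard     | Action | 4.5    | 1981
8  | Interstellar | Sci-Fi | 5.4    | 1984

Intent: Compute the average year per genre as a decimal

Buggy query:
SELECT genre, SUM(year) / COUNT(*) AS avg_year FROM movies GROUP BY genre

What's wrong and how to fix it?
Bug: SUM(year) and COUNT(*) are both integers; the division truncates the fractional part

Fix: Cast one side to REAL so the division keeps the fractional part

Corrected query:
SELECT genre, SUM(year) * 1.0 / COUNT(*) AS avg_year FROM movies GROUP BY genre

Result:
genre  | avg_year
-------+---------
Action | 1995.25 
Comedy | 1978    
Sci-Fi | 2001.5  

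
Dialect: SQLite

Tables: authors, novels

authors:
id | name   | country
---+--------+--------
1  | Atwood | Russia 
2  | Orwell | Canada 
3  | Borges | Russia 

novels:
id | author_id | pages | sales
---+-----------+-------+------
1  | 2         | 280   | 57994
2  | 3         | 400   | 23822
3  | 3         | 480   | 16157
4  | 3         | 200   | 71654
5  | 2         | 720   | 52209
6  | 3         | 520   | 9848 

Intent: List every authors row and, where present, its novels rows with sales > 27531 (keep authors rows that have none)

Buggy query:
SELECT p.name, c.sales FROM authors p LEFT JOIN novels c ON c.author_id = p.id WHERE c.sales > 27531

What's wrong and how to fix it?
Bug: A WHERE condition on the right-hand table after LEFT JOIN drops unmatched parents

Fix: Put 'c.sales > 27531' in the JOIN's ON clause instead of WHERE

Corrected query:
SELECT p.name, c.sales FROM authors p LEFT JOIN novels c ON c.author_id = p.id AND c.sales > 27531

Result:
name   | sales
-------+------
Atwood | NULL 
Orwell | 52209
Orwell | 57994
Borges | 71654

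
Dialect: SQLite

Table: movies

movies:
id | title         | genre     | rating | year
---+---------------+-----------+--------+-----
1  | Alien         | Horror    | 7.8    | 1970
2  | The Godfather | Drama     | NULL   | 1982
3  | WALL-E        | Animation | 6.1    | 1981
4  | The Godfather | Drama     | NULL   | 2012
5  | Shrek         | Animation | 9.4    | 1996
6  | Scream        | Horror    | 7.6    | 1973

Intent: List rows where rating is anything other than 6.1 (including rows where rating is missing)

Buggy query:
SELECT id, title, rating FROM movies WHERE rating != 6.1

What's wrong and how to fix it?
Bug: Inequality against NULL is unknown, not true; rows with NULL are dropped

Fix: Add an explicit OR rating IS NULL to include the missing-value rows

Corrected query:
SELECT id, title, rating FROM movies WHERE rating != 6.1 OR rating IS NULL

Result:
id | title         | rating
---+---------------+-------
1  | Alien         | 7.8   
2  | The Godfather | NULL  
4  | The Godfather | NULL  
5  | Shrek         | 9.4   
6  | Scream        | 7.6   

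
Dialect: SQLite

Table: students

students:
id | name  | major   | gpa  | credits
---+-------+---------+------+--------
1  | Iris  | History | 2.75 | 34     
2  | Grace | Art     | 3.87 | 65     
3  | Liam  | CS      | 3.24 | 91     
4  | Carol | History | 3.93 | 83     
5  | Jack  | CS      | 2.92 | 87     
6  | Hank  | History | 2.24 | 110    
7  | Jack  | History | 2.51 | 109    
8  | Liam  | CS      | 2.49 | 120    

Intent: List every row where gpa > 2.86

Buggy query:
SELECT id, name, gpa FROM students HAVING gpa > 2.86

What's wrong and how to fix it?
Bug: This is a non-aggregate query (no GROUP BY, no aggregates), so in SQLite the HAVING clause is invalid here; a row-level condition belongs in WHERE

Fix: Use WHERE for row-level filtering

Corrected query:
SELECT id, name, gpa FROM students WHERE gpa > 2.86

Result:
id | name  | gpa 
---+-------+-----
2  | Grace | 3.87
3  | Liam  | 3.24
4  | Carol | 3.93
5  | Jack  | 2.92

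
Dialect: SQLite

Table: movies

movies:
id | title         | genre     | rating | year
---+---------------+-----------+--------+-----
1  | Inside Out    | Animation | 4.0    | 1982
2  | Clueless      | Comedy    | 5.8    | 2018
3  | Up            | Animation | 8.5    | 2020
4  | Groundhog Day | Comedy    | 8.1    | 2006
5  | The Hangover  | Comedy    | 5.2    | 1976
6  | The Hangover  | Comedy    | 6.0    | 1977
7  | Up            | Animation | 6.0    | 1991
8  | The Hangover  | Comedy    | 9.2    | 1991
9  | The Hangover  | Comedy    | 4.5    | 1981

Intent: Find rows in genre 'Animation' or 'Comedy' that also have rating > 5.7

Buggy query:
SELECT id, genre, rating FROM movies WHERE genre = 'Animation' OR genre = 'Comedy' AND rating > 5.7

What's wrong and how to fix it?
Bug: Without parentheses, AND is evaluated before OR, so the rating filter only applies to the 'Comedy' branch

Fix: Group the OR with parentheses (or use IN), then AND the threshold

Corrected query:
SELECT id, genre, rating FROM movies WHERE (genre = 'Animation' OR genre = 'Comedy') AND rating > 5.7

Result:
id | genre     | rating
---+-----------+-------
2  | Comedy    | 5.8   
3  | Animation | 8.5   
4  | Comedy    | 8.1   
6  | Comedy    | 6     
7  | Animation | 6     
8  | Comedy    | 9.2   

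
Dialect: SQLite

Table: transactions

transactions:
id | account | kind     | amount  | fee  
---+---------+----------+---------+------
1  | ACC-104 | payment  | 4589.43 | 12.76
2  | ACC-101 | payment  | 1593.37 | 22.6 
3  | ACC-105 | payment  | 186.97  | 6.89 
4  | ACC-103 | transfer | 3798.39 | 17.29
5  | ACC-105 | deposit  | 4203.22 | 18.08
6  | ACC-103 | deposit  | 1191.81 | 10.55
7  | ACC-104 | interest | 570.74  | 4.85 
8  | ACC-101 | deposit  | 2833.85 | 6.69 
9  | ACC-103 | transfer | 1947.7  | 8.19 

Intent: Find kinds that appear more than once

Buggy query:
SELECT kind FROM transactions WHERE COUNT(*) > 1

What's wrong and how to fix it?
Bug: COUNT(*) is an aggregate and cannot be used in WHERE

Fix: GROUP BY kind, then filter groups with HAVING COUNT(*) > 1

Corrected query:
SELECT kind FROM transactions GROUP BY kind HAVING COUNT(*) > 1

Result:
kind    
--------
deposit 
payment 
transfer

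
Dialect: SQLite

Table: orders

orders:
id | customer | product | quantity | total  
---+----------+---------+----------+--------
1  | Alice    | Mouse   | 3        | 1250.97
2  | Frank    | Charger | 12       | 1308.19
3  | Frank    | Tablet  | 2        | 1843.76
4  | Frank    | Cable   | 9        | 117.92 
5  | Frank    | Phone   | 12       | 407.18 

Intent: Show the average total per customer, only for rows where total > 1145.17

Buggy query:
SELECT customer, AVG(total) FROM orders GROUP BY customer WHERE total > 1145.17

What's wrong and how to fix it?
Bug: WHERE cannot follow GROUP BY

Fix: Place WHERE between FROM and GROUP BY

Corrected query:
SELECT customer, AVG(total) FROM orders WHERE total > 1145.17 GROUP BY customer

Result:
customer | AVG(total)
---------+-----------
Alice    | 1250.97   
Frank    | 1575.975  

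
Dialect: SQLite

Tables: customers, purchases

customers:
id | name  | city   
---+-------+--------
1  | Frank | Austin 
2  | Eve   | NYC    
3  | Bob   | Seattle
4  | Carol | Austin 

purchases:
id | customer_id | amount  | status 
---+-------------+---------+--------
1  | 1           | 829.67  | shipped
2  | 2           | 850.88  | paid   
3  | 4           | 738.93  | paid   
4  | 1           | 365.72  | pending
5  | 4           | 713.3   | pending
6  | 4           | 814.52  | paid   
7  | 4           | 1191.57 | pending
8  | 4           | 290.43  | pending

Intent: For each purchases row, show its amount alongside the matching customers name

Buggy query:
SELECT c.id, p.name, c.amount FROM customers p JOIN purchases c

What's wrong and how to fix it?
Bug: JOIN with no ON clause produces a cartesian product; every purchases row pairs with every customers row

Fix: Add ON c.customer_id = p.id to the JOIN

Corrected query:
SELECT c.id, p.name, c.amount FROM customers p JOIN purchases c ON c.customer_id = p.id

Result:
id | name  | amount 
---+-------+--------
1  | Frank | 829.67 
2  | Eve   | 850.88 
3  | Carol | 738.93 
4  | Frank | 365.72 
5  | Carol | 713.3  
6  | Carol | 814.52 
7  | Carol | 1191.57
8  | Carol | 290.43 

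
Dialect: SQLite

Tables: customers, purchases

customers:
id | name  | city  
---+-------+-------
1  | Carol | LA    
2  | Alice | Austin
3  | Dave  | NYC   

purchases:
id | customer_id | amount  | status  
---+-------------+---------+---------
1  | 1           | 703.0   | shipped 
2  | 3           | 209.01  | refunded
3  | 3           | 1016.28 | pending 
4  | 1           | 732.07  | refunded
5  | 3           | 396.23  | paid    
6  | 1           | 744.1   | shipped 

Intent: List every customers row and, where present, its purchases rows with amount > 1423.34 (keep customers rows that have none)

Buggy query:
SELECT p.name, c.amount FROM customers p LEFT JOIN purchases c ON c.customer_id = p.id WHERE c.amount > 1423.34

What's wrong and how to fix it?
Bug: A WHERE condition on the right-hand table after LEFT JOIN drops unmatched parents

Fix: Put 'c.amount > 1423.34' in the JOIN's ON clause instead of WHERE

Corrected query:
SELECT p.name, c.amount FROM customers p LEFT JOIN purchases c ON c.customer_id = p.id AND c.amount > 1423.34

Result:
name  | amount
------+-------
Carol | NULL  
Alice | NULL  
Dave  | NULL  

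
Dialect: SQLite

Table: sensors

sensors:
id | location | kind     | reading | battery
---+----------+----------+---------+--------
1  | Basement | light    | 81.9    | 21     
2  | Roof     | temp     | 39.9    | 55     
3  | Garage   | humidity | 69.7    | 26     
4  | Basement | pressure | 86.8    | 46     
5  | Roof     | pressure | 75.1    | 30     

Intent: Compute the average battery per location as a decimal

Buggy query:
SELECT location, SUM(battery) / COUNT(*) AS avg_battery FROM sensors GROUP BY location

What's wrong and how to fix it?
Bug: SUM(battery) and COUNT(*) are both integers; the division truncates the fractional part

Fix: Cast one side to REAL so the division keeps the fractional part

Corrected query:
SELECT location, SUM(battery) * 1.0 / COUNT(*) AS avg_battery FROM sensors GROUP BY location

Result:
location | avg_battery
---------+------------
Basement | 33.5       
Garage   | 26         
Roof     | 42.5       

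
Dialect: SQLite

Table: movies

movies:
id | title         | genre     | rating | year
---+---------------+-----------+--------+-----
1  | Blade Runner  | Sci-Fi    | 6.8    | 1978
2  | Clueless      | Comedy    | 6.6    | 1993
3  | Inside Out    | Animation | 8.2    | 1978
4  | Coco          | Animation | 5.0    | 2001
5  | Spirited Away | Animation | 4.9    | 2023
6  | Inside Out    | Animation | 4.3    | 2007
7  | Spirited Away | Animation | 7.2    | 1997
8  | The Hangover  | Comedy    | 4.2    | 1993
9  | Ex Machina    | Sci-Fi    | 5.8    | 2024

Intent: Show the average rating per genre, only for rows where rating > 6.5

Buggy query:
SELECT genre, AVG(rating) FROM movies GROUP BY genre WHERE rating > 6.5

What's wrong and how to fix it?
Bug: WHERE cannot follow GROUP BY

Fix: Move the WHERE clause before GROUP BY

Corrected query:
SELECT genre, AVG(rating) FROM movies WHERE rating > 6.5 GROUP BY genre

Result:
genre     | AVG(rating)
----------+------------
Animation | 7.7        
Comedy    | 6.6        
Sci-Fi    | 6.8        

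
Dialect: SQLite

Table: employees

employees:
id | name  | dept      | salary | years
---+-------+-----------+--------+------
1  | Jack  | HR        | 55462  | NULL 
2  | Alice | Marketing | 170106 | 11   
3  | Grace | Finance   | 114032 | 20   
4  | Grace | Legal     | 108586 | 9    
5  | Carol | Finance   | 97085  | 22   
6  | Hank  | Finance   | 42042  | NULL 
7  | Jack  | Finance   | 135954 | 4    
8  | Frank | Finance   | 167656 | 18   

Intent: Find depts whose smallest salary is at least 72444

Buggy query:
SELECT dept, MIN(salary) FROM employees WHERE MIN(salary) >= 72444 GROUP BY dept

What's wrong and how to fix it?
Bug: MIN() in WHERE is a misuse of aggregate

Fix: Use HAVING for the per-group MIN condition

Corrected query:
SELECT dept, MIN(salary) FROM employees GROUP BY dept HAVING MIN(salary) >= 72444

Result:
dept      | MIN(salary)
----------+------------
Legal     | 108586     
Marketing | 170106     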